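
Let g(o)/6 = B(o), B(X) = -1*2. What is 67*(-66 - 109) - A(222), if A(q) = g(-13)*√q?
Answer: -11725 + 12*√222 ≈ -11546.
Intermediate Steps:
B(X) = -2
g(o) = -12 (g(o) = 6*(-2) = -12)
A(q) = -12*√q
67*(-66 - 109) - A(222) = 67*(-66 - 109) - (-12)*√222 = 67*(-175) + 12*√222 = -11725 + 12*√222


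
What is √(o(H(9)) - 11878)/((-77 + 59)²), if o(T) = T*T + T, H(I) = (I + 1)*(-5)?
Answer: I*√2357/162 ≈ 0.29969*I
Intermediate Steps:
H(I) = -5 - 5*I (H(I) = (1 + I)*(-5) = -5 - 5*I)
o(T) = T + T² (o(T) = T² + T = T + T²)
√(o(H(9)) - 11878)/((-77 + 59)²) = √((-5 - 5*9)*(1 + (-5 - 5*9)) - 11878)/((-77 + 59)²) = √((-5 - 45)*(1 + (-5 - 45)) - 11878)/((-18)²) = √(-50*(1 - 50) - 11878)/324 = √(-50*(-49) - 11878)*(1/324) = √(2450 - 11878)*(1/324) = √(-9428)*(1/324) = (2*I*√2357)*(1/324) = I*√2357/162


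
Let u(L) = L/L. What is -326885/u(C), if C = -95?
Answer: -326885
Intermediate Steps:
u(L) = 1
-326885/u(C) = -326885/1 = -326885*1 = -326885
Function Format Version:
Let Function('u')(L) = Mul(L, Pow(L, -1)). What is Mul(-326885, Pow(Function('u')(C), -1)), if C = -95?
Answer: -326885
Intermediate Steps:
Function('u')(L) = 1
Mul(-326885, Pow(Function('u')(C), -1)) = Mul(-326885, Pow(1, -1)) = Mul(-326885, 1) = -326885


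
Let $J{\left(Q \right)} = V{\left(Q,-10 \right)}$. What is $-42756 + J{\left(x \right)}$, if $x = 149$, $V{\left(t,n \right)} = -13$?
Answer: $-42769$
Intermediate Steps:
$J{\left(Q \right)} = -13$
$-42756 + J{\left(x \right)} = -42756 - 13 = -42769$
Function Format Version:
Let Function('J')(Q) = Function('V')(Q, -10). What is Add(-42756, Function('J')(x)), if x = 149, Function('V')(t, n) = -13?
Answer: -42769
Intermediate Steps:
Function('J')(Q) = -13
Add(-42756, Function('J')(x)) = Add(-42756, -13) = -42769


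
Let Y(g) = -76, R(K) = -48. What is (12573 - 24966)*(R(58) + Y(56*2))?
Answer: 1536732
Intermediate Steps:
(12573 - 24966)*(R(58) + Y(56*2)) = (12573 - 24966)*(-48 - 76) = -12393*(-124) = 1536732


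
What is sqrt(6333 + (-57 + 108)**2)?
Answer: sqrt(8934) ≈ 94.520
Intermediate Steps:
sqrt(6333 + (-57 + 108)**2) = sqrt(6333 + 51**2) = sqrt(6333 + 2601) = sqrt(8934)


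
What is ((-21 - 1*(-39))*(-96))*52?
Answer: -89856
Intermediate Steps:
((-21 - 1*(-39))*(-96))*52 = ((-21 + 39)*(-96))*52 = (18*(-96))*52 = -1728*52 = -89856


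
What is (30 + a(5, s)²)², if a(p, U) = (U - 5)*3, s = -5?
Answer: 864900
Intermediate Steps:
a(p, U) = -15 + 3*U (a(p, U) = (-5 + U)*3 = -15 + 3*U)
(30 + a(5, s)²)² = (30 + (-15 + 3*(-5))²)² = (30 + (-15 - 15)²)² = (30 + (-30)²)² = (30 + 900)² = 930² = 864900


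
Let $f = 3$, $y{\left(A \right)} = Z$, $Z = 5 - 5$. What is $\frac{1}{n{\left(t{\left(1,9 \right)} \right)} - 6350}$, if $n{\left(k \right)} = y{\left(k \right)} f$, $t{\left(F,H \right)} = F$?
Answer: $- \frac{1}{6350} \approx -0.00015748$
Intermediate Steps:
$Z = 0$
$y{\left(A \right)} = 0$
$n{\left(k \right)} = 0$ ($n{\left(k \right)} = 0 \cdot 3 = 0$)
$\frac{1}{n{\left(t{\left(1,9 \right)} \right)} - 6350} = \frac{1}{0 - 6350} = \frac{1}{-6350} = - \frac{1}{6350}$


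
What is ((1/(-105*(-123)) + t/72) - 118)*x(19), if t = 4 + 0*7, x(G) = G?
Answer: -19294519/8610 ≈ -2240.9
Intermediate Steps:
t = 4 (t = 4 + 0 = 4)
((1/(-105*(-123)) + t/72) - 118)*x(19) = ((1/(-105*(-123)) + 4/72) - 118)*19 = ((-1/105*(-1/123) + 4*(1/72)) - 118)*19 = ((1/12915 + 1/18) - 118)*19 = (479/8610 - 118)*19 = -1015501/8610*19 = -19294519/8610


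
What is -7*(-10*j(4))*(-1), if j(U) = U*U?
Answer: -1120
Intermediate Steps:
j(U) = U²
-7*(-10*j(4))*(-1) = -7*(-10*4²)*(-1) = -7*(-10*16)*(-1) = -(-1120)*(-1) = -7*160 = -1120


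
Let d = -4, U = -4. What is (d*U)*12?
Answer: 192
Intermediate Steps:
(d*U)*12 = -4*(-4)*12 = 16*12 = 192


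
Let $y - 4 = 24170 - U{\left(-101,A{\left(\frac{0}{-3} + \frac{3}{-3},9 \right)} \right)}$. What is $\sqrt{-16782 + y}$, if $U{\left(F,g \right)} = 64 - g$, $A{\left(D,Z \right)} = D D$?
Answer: $\sqrt{7329} \approx 85.61$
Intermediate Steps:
$A{\left(D,Z \right)} = D^{2}$
$y = 24111$ ($y = 4 + \left(24170 - \left(64 - \left(\frac{0}{-3} + \frac{3}{-3}\right)^{2}\right)\right) = 4 + \left(24170 - \left(64 - \left(0 \left(- \frac{1}{3}\right) + 3 \left(- \frac{1}{3}\right)\right)^{2}\right)\right) = 4 + \left(24170 - \left(64 - \left(0 - 1\right)^{2}\right)\right) = 4 + \left(24170 - \left(64 - \left(-1\right)^{2}\right)\right) = 4 + \left(24170 - \left(64 - 1\right)\right) = 4 + \left(24170 - 63\right) = 4 + 24107 = 24111$)
$\sqrt{-16782 + y} = \sqrt{-16782 + 24111} = \sqrt{7329}$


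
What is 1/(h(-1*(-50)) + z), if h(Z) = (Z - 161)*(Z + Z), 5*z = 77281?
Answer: 5/21781 ≈ 0.00022956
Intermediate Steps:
z = 77281/5 (z = (1/5)*77281 = 77281/5 ≈ 15456.)
h(Z) = 2*Z*(-161 + Z) (h(Z) = (-161 + Z)*(2*Z) = 2*Z*(-161 + Z))
1/(h(-1*(-50)) + z) = 1/(2*(-1*(-50))*(-161 - 1*(-50)) + 77281/5) = 1/(2*50*(-161 + 50) + 77281/5) = 1/(2*50*(-111) + 77281/5) = 1/(-11100 + 77281/5) = 1/(21781/5) = 5/21781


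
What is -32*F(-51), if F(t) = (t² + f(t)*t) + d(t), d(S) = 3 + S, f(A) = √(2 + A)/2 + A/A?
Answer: -80064 + 5712*I ≈ -80064.0 + 5712.0*I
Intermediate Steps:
f(A) = 1 + √(2 + A)/2 (f(A) = √(2 + A)*(½) + 1 = √(2 + A)/2 + 1 = 1 + √(2 + A)/2)
F(t) = 3 + t + t² + t*(1 + √(2 + t)/2) (F(t) = (t² + (1 + √(2 + t)/2)*t) + (3 + t) = (t² + t*(1 + √(2 + t)/2)) + (3 + t) = 3 + t + t² + t*(1 + √(2 + t)/2))
-32*F(-51) = -32*(3 + (-51)² + 2*(-51) + (½)*(-51)*√(2 - 51)) = -32*(3 + 2601 - 102 + (½)*(-51)*√(-49)) = -32*(3 + 2601 - 102 + (½)*(-51)*(7*I)) = -32*(3 + 2601 - 102 - 357*I/2) = -32*(2502 - 357*I/2) = -80064 + 5712*I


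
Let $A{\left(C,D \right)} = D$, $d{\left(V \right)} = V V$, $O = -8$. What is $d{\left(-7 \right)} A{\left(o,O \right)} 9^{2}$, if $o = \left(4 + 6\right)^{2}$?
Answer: $-31752$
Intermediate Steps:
$o = 100$ ($o = 10^{2} = 100$)
$d{\left(V \right)} = V^{2}$
$d{\left(-7 \right)} A{\left(o,O \right)} 9^{2} = \left(-7\right)^{2} \left(-8\right) 9^{2} = 49 \left(-8\right) 81 = \left(-392\right) 81 = -31752$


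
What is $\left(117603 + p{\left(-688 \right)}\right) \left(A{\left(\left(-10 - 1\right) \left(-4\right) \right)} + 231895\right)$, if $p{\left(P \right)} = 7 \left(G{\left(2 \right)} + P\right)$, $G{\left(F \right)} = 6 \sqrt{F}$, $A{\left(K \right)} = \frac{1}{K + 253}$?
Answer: $\frac{7767958298192}{297} + \frac{964219424 \sqrt{2}}{99} \approx 2.6169 \cdot 10^{10}$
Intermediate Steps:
$A{\left(K \right)} = \frac{1}{253 + K}$
$p{\left(P \right)} = 7 P + 42 \sqrt{2}$ ($p{\left(P \right)} = 7 \left(6 \sqrt{2} + P\right) = 7 \left(P + 6 \sqrt{2}\right) = 7 P + 42 \sqrt{2}$)
$\left(117603 + p{\left(-688 \right)}\right) \left(A{\left(\left(-10 - 1\right) \left(-4\right) \right)} + 231895\right) = \left(117603 + \left(7 \left(-688\right) + 42 \sqrt{2}\right)\right) \left(\frac{1}{253 + \left(-10 - 1\right) \left(-4\right)} + 231895\right) = \left(117603 - \left(4816 - 42 \sqrt{2}\right)\right) \left(\frac{1}{253 - -44} + 231895\right) = \left(112787 + 42 \sqrt{2}\right) \left(\frac{1}{253 + 44} + 231895\right) = \left(112787 + 42 \sqrt{2}\right) \left(\frac{1}{297} + 231895\right) = \left(112787 + 42 \sqrt{2}\right) \frac{68872816}{297} = \frac{7767958298192}{297} + \frac{964219424 \sqrt{2}}{99}$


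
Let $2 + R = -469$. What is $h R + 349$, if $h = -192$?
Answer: $90781$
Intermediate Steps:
$R = -471$ ($R = -2 - 469 = -471$)
$h R + 349 = \left(-192\right) \left(-471\right) + 349 = 90432 + 349 = 90781$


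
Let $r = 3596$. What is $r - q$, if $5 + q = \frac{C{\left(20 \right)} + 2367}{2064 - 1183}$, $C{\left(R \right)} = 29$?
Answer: $\frac{3170085}{881} \approx 3598.3$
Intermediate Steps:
$q = - \frac{2009}{881}$ ($q = -5 + \frac{29 + 2367}{2064 - 1183} = -5 + \frac{2396}{881} = - \frac{2009}{881} \approx -2.2804$)
$r - q = 3596 - - \frac{2009}{881} = 3596 + \frac{2009}{881} = \frac{3170085}{881}$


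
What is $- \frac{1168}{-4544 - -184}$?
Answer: $\frac{146}{545} \approx 0.26789$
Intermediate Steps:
$- \frac{1168}{-4544 - -184} = - \frac{1168}{-4544 + 184} = - \frac{1168}{-4360} = \left(-1168\right) \left(- \frac{1}{4360}\right) = \frac{146}{545}$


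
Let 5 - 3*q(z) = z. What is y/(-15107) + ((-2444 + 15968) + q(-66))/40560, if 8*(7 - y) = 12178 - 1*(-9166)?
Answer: 937784281/1838219760 ≈ 0.51016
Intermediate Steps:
y = -2661 (y = 7 - (12178 - 1*(-9166))/8 = 7 - (12178 + 9166)/8 = 7 - ⅛*21344 = 7 - 2668 = -2661)
q(z) = 5/3 - z/3
y/(-15107) + ((-2444 + 15968) + q(-66))/40560 = -2661/(-15107) + ((-2444 + 15968) + (5/3 - ⅓*(-66)))/40560 = -2661*(-1/15107) + (13524 + (5/3 + 22))*(1/40560) = 2661/15107 + (13524 + 71/3)*(1/40560) = 2661/15107 + (40643/3)*(1/40560) = 2661/15107 + 40643/121680 = 937784281/1838219760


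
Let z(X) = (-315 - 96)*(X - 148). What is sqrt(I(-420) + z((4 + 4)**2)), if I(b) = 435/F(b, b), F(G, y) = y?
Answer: sqrt(6766501)/14 ≈ 185.80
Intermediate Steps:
I(b) = 435/b
z(X) = 60828 - 411*X (z(X) = -411*(-148 + X) = 60828 - 411*X)
sqrt(I(-420) + z((4 + 4)**2)) = sqrt(435/(-420) + (60828 - 411*(4 + 4)**2)) = sqrt(435*(-1/420) + (60828 - 411*8**2)) = sqrt(-29/28 + (60828 - 411*64)) = sqrt(-29/28 + (60828 - 26304)) = sqrt(-29/28 + 34524) = sqrt(966643/28) = sqrt(6766501)/14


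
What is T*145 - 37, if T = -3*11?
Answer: -4822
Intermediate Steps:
T = -33
T*145 - 37 = -33*145 - 37 = -4785 - 37 = -4822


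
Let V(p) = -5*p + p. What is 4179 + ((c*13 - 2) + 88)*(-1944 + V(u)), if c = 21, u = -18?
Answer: -667869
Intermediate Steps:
V(p) = -4*p
4179 + ((c*13 - 2) + 88)*(-1944 + V(u)) = 4179 + ((21*13 - 2) + 88)*(-1944 - 4*(-18)) = 4179 + ((273 - 2) + 88)*(-1944 + 72) = 4179 + (271 + 88)*(-1872) = 4179 + 359*(-1872) = 4179 - 672048 = -667869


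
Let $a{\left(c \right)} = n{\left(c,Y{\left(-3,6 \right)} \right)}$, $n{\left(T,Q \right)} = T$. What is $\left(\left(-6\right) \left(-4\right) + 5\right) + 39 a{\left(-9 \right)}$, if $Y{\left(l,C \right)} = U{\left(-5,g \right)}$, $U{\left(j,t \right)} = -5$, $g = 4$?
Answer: $-322$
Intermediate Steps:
$Y{\left(l,C \right)} = -5$
$a{\left(c \right)} = c$
$\left(\left(-6\right) \left(-4\right) + 5\right) + 39 a{\left(-9 \right)} = \left(\left(-6\right) \left(-4\right) + 5\right) + 39 \left(-9\right) = \left(24 + 5\right) - 351 = 29 - 351 = -322$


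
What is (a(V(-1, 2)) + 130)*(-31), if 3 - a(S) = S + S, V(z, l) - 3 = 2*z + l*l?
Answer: -3813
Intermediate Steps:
V(z, l) = 3 + l**2 + 2*z (V(z, l) = 3 + (2*z + l*l) = 3 + (2*z + l**2) = 3 + (l**2 + 2*z) = 3 + l**2 + 2*z)
a(S) = 3 - 2*S (a(S) = 3 - (S + S) = 3 - 2*S)
(a(V(-1, 2)) + 130)*(-31) = ((3 - 2*(3 + 2**2 + 2*(-1))) + 130)*(-31) = ((3 - 2*(3 + 4 - 2)) + 130)*(-31) = ((3 - 2*5) + 130)*(-31) = ((3 - 10) + 130)*(-31) = (-7 + 130)*(-31) = 123*(-31) = -3813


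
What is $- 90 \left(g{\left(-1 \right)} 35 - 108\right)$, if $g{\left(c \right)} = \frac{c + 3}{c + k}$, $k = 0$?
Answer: $16020$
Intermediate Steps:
$g{\left(c \right)} = \frac{3 + c}{c}$ ($g{\left(c \right)} = \frac{c + 3}{c + 0} = \frac{3 + c}{c}$)
$- 90 \left(g{\left(-1 \right)} 35 - 108\right) = - 90 \left(\frac{3 - 1}{-1} \cdot 35 - 108\right) = - 90 \left(\left(-1\right) 2 \cdot 35 - 108\right) = - 90 \left(\left(-2\right) 35 - 108\right) = - 90 \left(-70 - 108\right) = \left(-90\right) \left(-178\right) = 16020$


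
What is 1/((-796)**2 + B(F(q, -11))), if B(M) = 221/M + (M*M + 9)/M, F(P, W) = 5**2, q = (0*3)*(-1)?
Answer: 5/3168251 ≈ 1.5782e-6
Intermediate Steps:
q = 0 (q = 0*(-1) = 0)
F(P, W) = 25
B(M) = 221/M + (9 + M**2)/M (B(M) = 221/M + (M**2 + 9)/M = 221/M + (9 + M**2)/M)
1/((-796)**2 + B(F(q, -11))) = 1/((-796)**2 + (25 + 230/25)) = 1/(633616 + (25 + 230*(1/25))) = 1/(633616 + (25 + 46/5)) = 1/(633616 + 171/5) = 1/(3168251/5) = 5/3168251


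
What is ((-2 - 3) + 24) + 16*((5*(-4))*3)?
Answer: -941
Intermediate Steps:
((-2 - 3) + 24) + 16*((5*(-4))*3) = (-5 + 24) + 16*(-20*3) = 19 + 16*(-60) = 19 - 960 = -941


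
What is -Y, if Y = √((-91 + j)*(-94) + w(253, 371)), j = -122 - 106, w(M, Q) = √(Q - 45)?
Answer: -√(29986 + √326) ≈ -173.22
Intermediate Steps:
w(M, Q) = √(-45 + Q)
j = -228
Y = √(29986 + √326) (Y = √((-91 - 228)*(-94) + √(-45 + 371)) = √(-319*(-94) + √326) = √(29986 + √326) ≈ 173.22)
-Y = -√(29986 + √326)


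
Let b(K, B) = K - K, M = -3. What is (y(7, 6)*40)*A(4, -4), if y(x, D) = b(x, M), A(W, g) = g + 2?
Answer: 0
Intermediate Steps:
A(W, g) = 2 + g
b(K, B) = 0
y(x, D) = 0
(y(7, 6)*40)*A(4, -4) = (0*40)*(2 - 4) = 0*(-2) = 0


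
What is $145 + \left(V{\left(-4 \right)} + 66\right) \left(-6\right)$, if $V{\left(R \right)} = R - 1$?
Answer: $-221$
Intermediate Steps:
$V{\left(R \right)} = -1 + R$
$145 + \left(V{\left(-4 \right)} + 66\right) \left(-6\right) = 145 + \left(\left(-1 - 4\right) + 66\right) \left(-6\right) = 145 + \left(-5 + 66\right) \left(-6\right) = 145 + 61 \left(-6\right) = 145 - 366 = -221$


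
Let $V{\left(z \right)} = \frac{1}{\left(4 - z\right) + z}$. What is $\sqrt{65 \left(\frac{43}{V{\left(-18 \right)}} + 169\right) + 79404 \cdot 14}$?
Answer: $13 \sqrt{6709} \approx 1064.8$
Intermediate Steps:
$V{\left(z \right)} = \frac{1}{4}$
$\sqrt{65 \left(\frac{43}{V{\left(-18 \right)}} + 169\right) + 79404 \cdot 14} = \sqrt{65 \left(43 \frac{1}{\frac{1}{4}} + 169\right) + 79404 \cdot 14} = \sqrt{65 \left(43 \cdot 4 + 169\right) + 1111656} = \sqrt{65 \left(172 + 169\right) + 1111656} = \sqrt{65 \cdot 341 + 1111656} = \sqrt{22165 + 1111656} = \sqrt{1133821} = 13 \sqrt{6709}$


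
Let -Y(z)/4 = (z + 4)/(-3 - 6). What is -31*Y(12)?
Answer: -1984/9 ≈ -220.44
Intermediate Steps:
Y(z) = 16/9 + 4*z/9 (Y(z) = -4*(z + 4)/(-3 - 6) = -4*(4 + z)/(-9) = -4*(4 + z)*(-1)/9 = -4*(-4/9 - z/9) = 16/9 + 4*z/9)
-31*Y(12) = -31*(16/9 + (4/9)*12) = -31*(16/9 + 16/3) = -31*64/9 = -1984/9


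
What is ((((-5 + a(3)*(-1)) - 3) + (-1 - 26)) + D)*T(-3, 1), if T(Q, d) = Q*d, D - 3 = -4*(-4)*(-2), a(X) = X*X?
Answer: 219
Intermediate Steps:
a(X) = X**2
D = -29 (D = 3 - 4*(-4)*(-2) = 3 + 16*(-2) = 3 - 32 = -29)
((((-5 + a(3)*(-1)) - 3) + (-1 - 26)) + D)*T(-3, 1) = ((((-5 + 3**2*(-1)) - 3) + (-1 - 26)) - 29)*(-3*1) = ((((-5 + 9*(-1)) - 3) - 27) - 29)*(-3) = ((((-5 - 9) - 3) - 27) - 29)*(-3) = (((-14 - 3) - 27) - 29)*(-3) = ((-17 - 27) - 29)*(-3) = (-44 - 29)*(-3) = -73*(-3) = 219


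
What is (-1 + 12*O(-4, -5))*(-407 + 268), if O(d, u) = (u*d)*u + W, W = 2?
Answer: 163603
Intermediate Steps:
O(d, u) = 2 + d*u² (O(d, u) = (u*d)*u + 2 = (d*u)*u + 2 = d*u² + 2 = 2 + d*u²)
(-1 + 12*O(-4, -5))*(-407 + 268) = (-1 + 12*(2 - 4*(-5)²))*(-407 + 268) = (-1 + 12*(2 - 4*25))*(-139) = (-1 + 12*(2 - 100))*(-139) = (-1 + 12*(-98))*(-139) = (-1 - 1176)*(-139) = -1177*(-139) = 163603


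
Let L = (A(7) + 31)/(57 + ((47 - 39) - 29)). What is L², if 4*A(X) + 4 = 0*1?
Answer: 25/36 ≈ 0.69444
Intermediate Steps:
A(X) = -1 (A(X) = -1 + (0*1)/4 = -1 + (¼)*0 = -1 + 0 = -1)
L = ⅚ (L = (-1 + 31)/(57 + ((47 - 39) - 29)) = 30/(57 + (8 - 29)) = 30/(57 - 21) = 30/36 = 30*(1/36) = ⅚ ≈ 0.83333)
L² = (⅚)² = 25/36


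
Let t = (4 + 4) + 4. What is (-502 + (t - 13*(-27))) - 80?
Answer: -219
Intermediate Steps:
t = 12 (t = 8 + 4 = 12)
(-502 + (t - 13*(-27))) - 80 = (-502 + (12 - 13*(-27))) - 80 = (-502 + (12 + 351)) - 80 = (-502 + 363) - 80 = -139 - 80 = -219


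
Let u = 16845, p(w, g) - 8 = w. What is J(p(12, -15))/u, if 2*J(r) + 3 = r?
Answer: 17/33690 ≈ 0.00050460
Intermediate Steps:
p(w, g) = 8 + w
J(r) = -3/2 + r/2
J(p(12, -15))/u = (-3/2 + (8 + 12)/2)/16845 = (-3/2 + (½)*20)*(1/16845) = (-3/2 + 10)*(1/16845) = (17/2)*(1/16845) = 17/33690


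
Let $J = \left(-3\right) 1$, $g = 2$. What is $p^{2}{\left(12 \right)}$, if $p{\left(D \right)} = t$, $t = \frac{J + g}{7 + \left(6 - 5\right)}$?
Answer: $\frac{1}{64} \approx 0.015625$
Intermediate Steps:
$J = -3$
$t = - \frac{1}{8}$ ($t = \frac{-3 + 2}{7 + \left(6 - 5\right)} = - \frac{1}{7 + 1} = - \frac{1}{8} \approx -0.125$)
$p{\left(D \right)} = - \frac{1}{8}$
$p^{2}{\left(12 \right)} = \left(- \frac{1}{8}\right)^{2} = \frac{1}{64}$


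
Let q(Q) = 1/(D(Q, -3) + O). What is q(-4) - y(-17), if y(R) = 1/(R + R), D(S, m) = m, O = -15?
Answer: -4/153 ≈ -0.026144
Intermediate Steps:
q(Q) = -1/18 (q(Q) = 1/(-3 - 15) = 1/(-18) = -1/18)
y(R) = 1/(2*R)
q(-4) - y(-17) = -1/18 - 1/(2*(-17)) = -1/18 - (-1)/(2*17) = -1/18 - 1*(-1/34) = -1/18 + 1/34 = -4/153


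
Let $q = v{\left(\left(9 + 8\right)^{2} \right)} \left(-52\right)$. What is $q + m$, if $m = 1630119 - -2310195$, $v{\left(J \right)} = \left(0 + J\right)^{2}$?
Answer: $-402778$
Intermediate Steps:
$v{\left(J \right)} = J^{2}$
$q = -4343092$ ($q = \left(\left(9 + 8\right)^{2}\right)^{2} \left(-52\right) = \left(17^{2}\right)^{2} \left(-52\right) = 289^{2} \left(-52\right) = 83521 \left(-52\right) = -4343092$)
$m = 3940314$ ($m = 1630119 + 2310195 = 3940314$)
$q + m = -4343092 + 3940314 = -402778$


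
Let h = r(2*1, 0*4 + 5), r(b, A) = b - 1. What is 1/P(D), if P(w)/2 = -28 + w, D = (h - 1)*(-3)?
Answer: -1/56 ≈ -0.017857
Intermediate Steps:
r(b, A) = -1 + b
h = 1 (h = -1 + 2*1 = -1 + 2 = 1)
D = 0 (D = (1 - 1)*(-3) = 0*(-3) = 0)
P(w) = -56 + 2*w (P(w) = 2*(-28 + w) = -56 + 2*w)
1/P(D) = 1/(-56 + 2*0) = 1/(-56 + 0) = 1/(-56) = -1/56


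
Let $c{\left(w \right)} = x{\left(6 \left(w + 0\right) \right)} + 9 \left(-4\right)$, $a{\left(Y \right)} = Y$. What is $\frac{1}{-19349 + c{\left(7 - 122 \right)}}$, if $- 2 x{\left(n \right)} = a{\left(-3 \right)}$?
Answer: $- \frac{2}{38767} \approx -5.159 \cdot 10^{-5}$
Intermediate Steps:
$x{\left(n \right)} = \frac{3}{2}$ ($x{\left(n \right)} = \left(- \frac{1}{2}\right) \left(-3\right) = \frac{3}{2}$)
$c{\left(w \right)} = - \frac{69}{2}$ ($c{\left(w \right)} = \frac{3}{2} + 9 \left(-4\right) = \frac{3}{2} - 36 = - \frac{69}{2}$)
$\frac{1}{-19349 + c{\left(7 - 122 \right)}} = \frac{1}{-19349 - \frac{69}{2}} = \frac{1}{- \frac{38767}{2}} = - \frac{2}{38767}$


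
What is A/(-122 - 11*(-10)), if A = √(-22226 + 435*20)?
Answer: -I*√13526/12 ≈ -9.6918*I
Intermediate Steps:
A = I*√13526 (A = √(-22226 + 8700) = √(-13526) = I*√13526 ≈ 116.3*I)
A/(-122 - 11*(-10)) = (I*√13526)/(-122 - 11*(-10)) = (I*√13526)/(-122 + 110) = (I*√13526)/(-12) = (I*√13526)*(-1/12) = -I*√13526/12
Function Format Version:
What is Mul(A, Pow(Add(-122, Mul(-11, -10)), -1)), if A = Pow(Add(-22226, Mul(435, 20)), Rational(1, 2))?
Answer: Mul(Rational(-1, 12), I, Pow(13526, Rational(1, 2))) ≈ Mul(-9.6918, I)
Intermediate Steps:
A = Mul(I, Pow(13526, Rational(1, 2))) (A = Pow(Add(-22226, 8700), Rational(1, 2)) = Pow(-13526, Rational(1, 2)) = Mul(I, Pow(13526, Rational(1, 2))) ≈ Mul(116.30, I))
Mul(A, Pow(Add(-122, Mul(-11, -10)), -1)) = Mul(Mul(I, Pow(13526, Rational(1, 2))), Pow(Add(-122, Mul(-11, -10)), -1)) = Mul(Mul(I, Pow(13526, Rational(1, 2))), Pow(Add(-122, 110), -1)) = Mul(Mul(I, Pow(13526, Rational(1, 2))), Pow(-12, -1)) = Mul(Mul(I, Pow(13526, Rational(1, 2))), Rational(-1, 12)) = Mul(Rational(-1, 12), I, Pow(13526, Rational(1, 2)))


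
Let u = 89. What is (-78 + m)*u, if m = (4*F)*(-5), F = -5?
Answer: 1958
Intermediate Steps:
m = 100 (m = (4*(-5))*(-5) = -20*(-5) = 100)
(-78 + m)*u = (-78 + 100)*89 = 22*89 = 1958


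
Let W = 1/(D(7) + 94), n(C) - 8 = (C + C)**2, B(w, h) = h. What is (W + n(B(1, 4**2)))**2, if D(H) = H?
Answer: 10864518289/10201 ≈ 1.0650e+6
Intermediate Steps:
n(C) = 8 + 4*C**2 (n(C) = 8 + (C + C)**2 = 8 + (2*C)**2 = 8 + 4*C**2)
W = 1/101 (W = 1/(7 + 94) = 1/101 ≈ 0.0099010)
(W + n(B(1, 4**2)))**2 = (1/101 + (8 + 4*(4**2)**2))**2 = (1/101 + (8 + 4*16**2))**2 = (1/101 + (8 + 4*256))**2 = (1/101 + (8 + 1024))**2 = (1/101 + 1032)**2 = (104233/101)**2 = 10864518289/10201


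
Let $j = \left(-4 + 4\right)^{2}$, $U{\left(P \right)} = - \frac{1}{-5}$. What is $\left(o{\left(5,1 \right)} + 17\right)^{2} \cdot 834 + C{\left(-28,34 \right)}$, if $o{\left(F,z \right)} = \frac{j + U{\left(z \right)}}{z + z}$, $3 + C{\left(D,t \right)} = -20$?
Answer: $\frac{12192347}{50} \approx 2.4385 \cdot 10^{5}$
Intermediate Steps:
$U{\left(P \right)} = \frac{1}{5}$ ($U{\left(P \right)} = \left(-1\right) \left(- \frac{1}{5}\right) = \frac{1}{5}$)
$j = 0$ ($j = 0^{2} = 0$)
$C{\left(D,t \right)} = -23$ ($C{\left(D,t \right)} = -3 - 20 = -23$)
$o{\left(F,z \right)} = \frac{1}{10 z}$ ($o{\left(F,z \right)} = \frac{0 + \frac{1}{5}}{z + z} = \frac{1}{5 \cdot 2 z} = \frac{\frac{1}{2} \frac{1}{z}}{5} = \frac{1}{10 z}$)
$\left(o{\left(5,1 \right)} + 17\right)^{2} \cdot 834 + C{\left(-28,34 \right)} = \left(\frac{1}{10 \cdot 1} + 17\right)^{2} \cdot 834 - 23 = \left(\frac{1}{10} \cdot 1 + 17\right)^{2} \cdot 834 - 23 = \left(\frac{1}{10} + 17\right)^{2} \cdot 834 - 23 = \left(\frac{171}{10}\right)^{2} \cdot 834 - 23 = \frac{29241}{100} \cdot 834 - 23 = \frac{12193497}{50} - 23 = \frac{12192347}{50}$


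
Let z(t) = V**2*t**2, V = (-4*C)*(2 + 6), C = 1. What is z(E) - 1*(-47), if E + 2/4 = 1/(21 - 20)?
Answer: 303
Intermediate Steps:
V = -32 (V = (-4*1)*(2 + 6) = -4*8 = -32)
E = 1/2 (E = -1/2 + 1/(21 - 20) = -1/2 + 1/1 = -1/2 + 1 = 1/2 ≈ 0.50000)
z(t) = 1024*t**2 (z(t) = (-32)**2*t**2 = 1024*t**2)
z(E) - 1*(-47) = 1024*(1/2)**2 - 1*(-47) = 1024*(1/4) + 47 = 256 + 47 = 303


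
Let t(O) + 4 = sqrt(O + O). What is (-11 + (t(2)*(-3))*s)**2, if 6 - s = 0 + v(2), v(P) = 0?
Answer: 625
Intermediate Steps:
t(O) = -4 + sqrt(2)*sqrt(O) (t(O) = -4 + sqrt(O + O) = -4 + sqrt(2*O) = -4 + sqrt(2)*sqrt(O))
s = 6 (s = 6 - (0 + 0) = 6 - 1*0 = 6 + 0 = 6)
(-11 + (t(2)*(-3))*s)**2 = (-11 + ((-4 + sqrt(2)*sqrt(2))*(-3))*6)**2 = (-11 + ((-4 + 2)*(-3))*6)**2 = (-11 - 2*(-3)*6)**2 = (-11 + 6*6)**2 = (-11 + 36)**2 = 25**2 = 625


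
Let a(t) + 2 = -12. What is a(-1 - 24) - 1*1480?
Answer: -1494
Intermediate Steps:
a(t) = -14 (a(t) = -2 - 12 = -14)
a(-1 - 24) - 1*1480 = -14 - 1*1480 = -14 - 1480 = -1494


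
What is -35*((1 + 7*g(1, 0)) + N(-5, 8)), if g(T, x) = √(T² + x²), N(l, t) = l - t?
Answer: 175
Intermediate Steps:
-35*((1 + 7*g(1, 0)) + N(-5, 8)) = -35*((1 + 7*√(1² + 0²)) + (-5 - 1*8)) = -35*((1 + 7*√(1 + 0)) + (-5 - 8)) = -35*((1 + 7*√1) - 13) = -35*((1 + 7*1) - 13) = -35*((1 + 7) - 13) = -35*(8 - 13) = -35*(-5) = 175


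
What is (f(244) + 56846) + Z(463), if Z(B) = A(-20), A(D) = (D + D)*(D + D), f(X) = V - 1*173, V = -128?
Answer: 58145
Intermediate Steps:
f(X) = -301 (f(X) = -128 - 1*173 = -128 - 173 = -301)
A(D) = 4*D**2 (A(D) = (2*D)*(2*D) = 4*D**2)
Z(B) = 1600 (Z(B) = 4*(-20)**2 = 4*400 = 1600)
(f(244) + 56846) + Z(463) = (-301 + 56846) + 1600 = 56545 + 1600 = 58145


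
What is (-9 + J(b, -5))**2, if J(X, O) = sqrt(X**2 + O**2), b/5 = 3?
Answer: 331 - 90*sqrt(10) ≈ 46.395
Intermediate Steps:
b = 15 (b = 5*3 = 15)
J(X, O) = sqrt(O**2 + X**2)
(-9 + J(b, -5))**2 = (-9 + sqrt((-5)**2 + 15**2))**2 = (-9 + sqrt(25 + 225))**2 = (-9 + sqrt(250))**2 = (-9 + 5*sqrt(10))**2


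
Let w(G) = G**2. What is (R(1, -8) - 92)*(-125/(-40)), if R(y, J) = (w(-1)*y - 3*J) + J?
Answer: -1875/8 ≈ -234.38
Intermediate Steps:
R(y, J) = y - 2*J (R(y, J) = ((-1)**2*y - 3*J) + J = (1*y - 3*J) + J = (y - 3*J) + J = y - 2*J)
(R(1, -8) - 92)*(-125/(-40)) = ((1 - 2*(-8)) - 92)*(-125/(-40)) = ((1 + 16) - 92)*(-125*(-1/40)) = (17 - 92)*(25/8) = -75*25/8 = -1875/8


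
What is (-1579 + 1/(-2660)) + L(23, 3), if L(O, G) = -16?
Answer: -4242701/2660 ≈ -1595.0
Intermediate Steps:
(-1579 + 1/(-2660)) + L(23, 3) = (-1579 + 1/(-2660)) - 16 = (-1579 - 1/2660) - 16 = -4200141/2660 - 16 = -4242701/2660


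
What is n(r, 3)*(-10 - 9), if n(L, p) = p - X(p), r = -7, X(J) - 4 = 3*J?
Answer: 190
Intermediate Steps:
X(J) = 4 + 3*J
n(L, p) = -4 - 2*p (n(L, p) = p - (4 + 3*p) = p + (-4 - 3*p) = -4 - 2*p)
n(r, 3)*(-10 - 9) = (-4 - 2*3)*(-10 - 9) = (-4 - 6)*(-19) = -10*(-19) = 190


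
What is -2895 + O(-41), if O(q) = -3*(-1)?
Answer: -2892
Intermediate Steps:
O(q) = 3
-2895 + O(-41) = -2895 + 3 = -2892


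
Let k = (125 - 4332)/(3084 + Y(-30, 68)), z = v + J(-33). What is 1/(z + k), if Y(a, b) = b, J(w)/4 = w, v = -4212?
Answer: -3152/13696495 ≈ -0.00023013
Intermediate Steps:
J(w) = 4*w
z = -4344 (z = -4212 + 4*(-33) = -4212 - 132 = -4344)
k = -4207/3152 (k = (125 - 4332)/(3084 + 68) = -4207/3152 ≈ -1.3347)
1/(z + k) = 1/(-4344 - 4207/3152) = 1/(-13696495/3152) = -3152/13696495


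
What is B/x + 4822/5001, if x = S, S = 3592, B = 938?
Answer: 11005781/8981796 ≈ 1.2253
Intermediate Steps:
x = 3592
B/x + 4822/5001 = 938/3592 + 4822/5001 = 938*(1/3592) + 4822*(1/5001) = 469/1796 + 4822/5001 = 11005781/8981796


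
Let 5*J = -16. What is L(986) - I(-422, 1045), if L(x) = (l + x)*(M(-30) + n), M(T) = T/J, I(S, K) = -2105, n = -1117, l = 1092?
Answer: -9198159/4 ≈ -2.2995e+6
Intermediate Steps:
J = -16/5 (J = (⅕)*(-16) = -16/5 ≈ -3.2000)
M(T) = -5*T/16 (M(T) = T/(-16/5) = T*(-5/16) = -5*T/16)
L(x) = -2419053/2 - 8861*x/8 (L(x) = (1092 + x)*(-5/16*(-30) - 1117) = (1092 + x)*(75/8 - 1117) = (1092 + x)*(-8861/8) = -2419053/2 - 8861*x/8)
L(986) - I(-422, 1045) = (-2419053/2 - 8861/8*986) - 1*(-2105) = (-2419053/2 - 4368473/4) + 2105 = -9206579/4 + 2105 = -9198159/4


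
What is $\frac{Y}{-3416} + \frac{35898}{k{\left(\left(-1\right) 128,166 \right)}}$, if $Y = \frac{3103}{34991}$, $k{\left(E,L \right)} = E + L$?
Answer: $\frac{2145430556987}{2271055864} \approx 944.68$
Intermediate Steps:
$Y = \frac{3103}{34991}$ ($Y = 3103 \cdot \frac{1}{34991} = \frac{3103}{34991} \approx 0.08868$)
$\frac{Y}{-3416} + \frac{35898}{k{\left(\left(-1\right) 128,166 \right)}} = \frac{3103}{34991 \left(-3416\right)} + \frac{35898}{\left(-1\right) 128 + 166} = \frac{3103}{34991} \left(- \frac{1}{3416}\right) + \frac{35898}{-128 + 166} = - \frac{3103}{119529256} + \frac{35898}{38} = - \frac{3103}{119529256} + 35898 \cdot \frac{1}{38} = - \frac{3103}{119529256} + \frac{17949}{19} = \frac{2145430556987}{2271055864}$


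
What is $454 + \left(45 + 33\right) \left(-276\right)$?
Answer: $-21074$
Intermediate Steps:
$454 + \left(45 + 33\right) \left(-276\right) = 454 + 78 \left(-276\right) = 454 - 21528 = -21074$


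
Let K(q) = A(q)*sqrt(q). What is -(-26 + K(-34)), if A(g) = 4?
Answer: 26 - 4*I*sqrt(34) ≈ 26.0 - 23.324*I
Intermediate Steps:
K(q) = 4*sqrt(q)
-(-26 + K(-34)) = -(-26 + 4*sqrt(-34)) = -(-26 + 4*(I*sqrt(34))) = -(-26 + 4*I*sqrt(34)) = 26 - 4*I*sqrt(34)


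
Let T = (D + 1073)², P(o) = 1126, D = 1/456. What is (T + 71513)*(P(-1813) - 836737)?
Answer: -70824676106435993/69312 ≈ -1.0218e+12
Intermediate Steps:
D = 1/456 ≈ 0.0021930
T = 239403725521/207936 (T = (1/456 + 1073)² = (489289/456)² = 239403725521/207936 ≈ 1.1513e+6)
(T + 71513)*(P(-1813) - 836737) = (239403725521/207936 + 71513)*(1126 - 836737) = (254273852689/207936)*(-835611) = -70824676106435993/69312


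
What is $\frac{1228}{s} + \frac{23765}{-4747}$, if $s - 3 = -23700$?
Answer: $- \frac{568988521}{112489659} \approx -5.0581$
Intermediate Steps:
$s = -23697$ ($s = 3 - 23700 = -23697$)
$\frac{1228}{s} + \frac{23765}{-4747} = \frac{1228}{-23697} + \frac{23765}{-4747} = 1228 \left(- \frac{1}{23697}\right) + 23765 \left(- \frac{1}{4747}\right) = - \frac{1228}{23697} - \frac{23765}{4747} = - \frac{568988521}{112489659}$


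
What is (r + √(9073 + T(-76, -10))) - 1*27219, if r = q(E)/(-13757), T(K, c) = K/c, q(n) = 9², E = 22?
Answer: -374451864/13757 + √227015/5 ≈ -27124.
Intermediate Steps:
q(n) = 81
r = -81/13757 (r = 81/(-13757) = 81*(-1/13757) = -81/13757 ≈ -0.0058879)
(r + √(9073 + T(-76, -10))) - 1*27219 = (-81/13757 + √(9073 - 76/(-10))) - 1*27219 = (-81/13757 + √(9073 - 76*(-⅒))) - 27219 = (-81/13757 + √(9073 + 38/5)) - 27219 = (-81/13757 + √(45403/5)) - 27219 = (-81/13757 + √227015/5) - 27219 = -374451864/13757 + √227015/5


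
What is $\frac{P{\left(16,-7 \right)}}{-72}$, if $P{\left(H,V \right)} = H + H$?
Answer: $- \frac{4}{9} \approx -0.44444$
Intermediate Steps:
$P{\left(H,V \right)} = 2 H$
$\frac{P{\left(16,-7 \right)}}{-72} = \frac{2 \cdot 16}{-72} = 32 \left(- \frac{1}{72}\right) = - \frac{4}{9}$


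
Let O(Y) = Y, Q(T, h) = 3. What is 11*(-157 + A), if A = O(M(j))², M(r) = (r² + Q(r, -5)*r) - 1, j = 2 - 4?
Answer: -1628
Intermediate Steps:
j = -2
M(r) = -1 + r² + 3*r (M(r) = (r² + 3*r) - 1 = -1 + r² + 3*r)
A = 9 (A = (-1 + (-2)² + 3*(-2))² = (-1 + 4 - 6)² = (-3)² = 9)
11*(-157 + A) = 11*(-157 + 9) = 11*(-148) = -1628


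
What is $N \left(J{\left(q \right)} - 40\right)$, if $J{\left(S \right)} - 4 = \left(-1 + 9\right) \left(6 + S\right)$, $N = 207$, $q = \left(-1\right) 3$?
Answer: $-2484$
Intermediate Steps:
$q = -3$
$J{\left(S \right)} = 52 + 8 S$ ($J{\left(S \right)} = 4 + \left(-1 + 9\right) \left(6 + S\right) = 4 + 8 \left(6 + S\right) = 4 + \left(48 + 8 S\right) = 52 + 8 S$)
$N \left(J{\left(q \right)} - 40\right) = 207 \left(\left(52 + 8 \left(-3\right)\right) - 40\right) = 207 \left(\left(52 - 24\right) - 40\right) = 207 \left(28 - 40\right) = 207 \left(-12\right) = -2484$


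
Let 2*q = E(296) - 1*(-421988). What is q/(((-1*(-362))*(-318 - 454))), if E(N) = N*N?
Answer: -127401/139732 ≈ -0.91175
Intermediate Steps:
E(N) = N**2
q = 254802 (q = (296**2 - 1*(-421988))/2 = (87616 + 421988)/2 = (1/2)*509604 = 254802)
q/(((-1*(-362))*(-318 - 454))) = 254802/(((-1*(-362))*(-318 - 454))) = 254802/((362*(-772))) = 254802/(-279464) = 254802*(-1/279464) = -127401/139732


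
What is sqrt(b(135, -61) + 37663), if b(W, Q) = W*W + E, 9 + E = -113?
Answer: sqrt(55766) ≈ 236.15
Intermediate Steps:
E = -122 (E = -9 - 113 = -122)
b(W, Q) = -122 + W**2 (b(W, Q) = W*W - 122 = W**2 - 122 = -122 + W**2)
sqrt(b(135, -61) + 37663) = sqrt((-122 + 135**2) + 37663) = sqrt((-122 + 18225) + 37663) = sqrt(18103 + 37663) = sqrt(55766)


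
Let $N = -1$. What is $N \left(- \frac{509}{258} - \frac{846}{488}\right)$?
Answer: $\frac{116665}{31476} \approx 3.7065$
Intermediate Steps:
$N \left(- \frac{509}{258} - \frac{846}{488}\right) = - (- \frac{509}{258} - \frac{846}{488}) = - (\left(-509\right) \frac{1}{258} - \frac{423}{244}) = - (- \frac{509}{258} - \frac{423}{244}) = \left(-1\right) \left(- \frac{116665}{31476}\right) = \frac{116665}{31476}$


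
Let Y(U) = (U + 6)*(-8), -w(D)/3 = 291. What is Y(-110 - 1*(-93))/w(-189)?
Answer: -88/873 ≈ -0.10080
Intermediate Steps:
w(D) = -873 (w(D) = -3*291 = -873)
Y(U) = -48 - 8*U (Y(U) = (6 + U)*(-8) = -48 - 8*U)
Y(-110 - 1*(-93))/w(-189) = (-48 - 8*(-110 - 1*(-93)))/(-873) = (-48 - 8*(-110 + 93))*(-1/873) = (-48 - 8*(-17))*(-1/873) = (-48 + 136)*(-1/873) = 88*(-1/873) = -88/873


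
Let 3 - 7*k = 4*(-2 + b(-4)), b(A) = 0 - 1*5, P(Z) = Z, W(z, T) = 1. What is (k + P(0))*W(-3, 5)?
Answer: 31/7 ≈ 4.4286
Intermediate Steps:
b(A) = -5 (b(A) = 0 - 5 = -5)
k = 31/7 (k = 3/7 - 4*(-2 - 5)/7 = 3/7 - 4*(-7)/7 = 3/7 - ⅐*(-28) = 3/7 + 4 = 31/7 ≈ 4.4286)
(k + P(0))*W(-3, 5) = (31/7 + 0)*1 = (31/7)*1 = 31/7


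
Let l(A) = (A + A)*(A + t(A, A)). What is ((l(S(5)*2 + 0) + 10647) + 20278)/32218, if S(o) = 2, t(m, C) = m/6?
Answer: 92887/96654 ≈ 0.96103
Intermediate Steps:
t(m, C) = m/6 (t(m, C) = m*(⅙) = m/6)
l(A) = 7*A²/3 (l(A) = (A + A)*(A + A/6) = (2*A)*(7*A/6) = 7*A²/3)
((l(S(5)*2 + 0) + 10647) + 20278)/32218 = ((7*(2*2 + 0)²/3 + 10647) + 20278)/32218 = ((7*(4 + 0)²/3 + 10647) + 20278)*(1/32218) = (((7/3)*4² + 10647) + 20278)*(1/32218) = (((7/3)*16 + 10647) + 20278)*(1/32218) = ((112/3 + 10647) + 20278)*(1/32218) = (32053/3 + 20278)*(1/32218) = (92887/3)*(1/32218) = 92887/96654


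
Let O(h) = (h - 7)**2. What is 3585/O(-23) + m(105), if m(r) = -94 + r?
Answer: 899/60 ≈ 14.983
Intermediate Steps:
O(h) = (-7 + h)**2
3585/O(-23) + m(105) = 3585/((-7 - 23)**2) + (-94 + 105) = 3585/((-30)**2) + 11 = 3585/900 + 11 = 3585*(1/900) + 11 = 239/60 + 11 = 899/60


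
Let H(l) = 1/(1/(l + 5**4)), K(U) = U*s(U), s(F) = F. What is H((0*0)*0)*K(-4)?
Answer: 10000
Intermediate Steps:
K(U) = U**2 (K(U) = U*U = U**2)
H(l) = 625 + l (H(l) = 1/(1/(l + 625)) = 1/(1/(625 + l)) = 625 + l)
H((0*0)*0)*K(-4) = (625 + (0*0)*0)*(-4)**2 = (625 + 0*0)*16 = (625 + 0)*16 = 625*16 = 10000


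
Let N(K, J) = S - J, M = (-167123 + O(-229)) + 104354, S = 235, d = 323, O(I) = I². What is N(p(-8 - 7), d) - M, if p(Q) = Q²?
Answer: 10240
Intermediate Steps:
M = -10328 (M = (-167123 + (-229)²) + 104354 = (-167123 + 52441) + 104354 = -114682 + 104354 = -10328)
N(K, J) = 235 - J
N(p(-8 - 7), d) - M = (235 - 1*323) - 1*(-10328) = (235 - 323) + 10328 = -88 + 10328 = 10240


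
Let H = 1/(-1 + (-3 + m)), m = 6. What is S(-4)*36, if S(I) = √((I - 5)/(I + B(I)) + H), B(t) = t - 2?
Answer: 36*√35/5 ≈ 42.596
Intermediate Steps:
B(t) = -2 + t
H = ½ (H = 1/(-1 + (-3 + 6)) = 1/(-1 + 3) = 1/2 = ½ ≈ 0.50000)
S(I) = √(½ + (-5 + I)/(-2 + 2*I)) (S(I) = √((I - 5)/(I + (-2 + I)) + ½) = √((-5 + I)/(-2 + 2*I) + ½) = √(½ + (-5 + I)/(-2 + 2*I)))
S(-4)*36 = √((-3 - 4)/(-1 - 4))*36 = √(-7/(-5))*36 = √(-⅕*(-7))*36 = √(7/5)*36 = (√35/5)*36 = 36*√35/5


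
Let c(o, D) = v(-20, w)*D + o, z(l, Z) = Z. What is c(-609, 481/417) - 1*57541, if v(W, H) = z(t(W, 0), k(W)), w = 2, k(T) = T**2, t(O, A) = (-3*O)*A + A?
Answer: -24056150/417 ≈ -57689.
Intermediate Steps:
t(O, A) = A - 3*A*O (t(O, A) = -3*A*O + A = A - 3*A*O)
v(W, H) = W**2
c(o, D) = o + 400*D (c(o, D) = (-20)**2*D + o = 400*D + o = o + 400*D)
c(-609, 481/417) - 1*57541 = (-609 + 400*(481/417)) - 1*57541 = (-609 + 400*(481*(1/417))) - 57541 = (-609 + 400*(481/417)) - 57541 = (-609 + 192400/417) - 57541 = -61553/417 - 57541 = -24056150/417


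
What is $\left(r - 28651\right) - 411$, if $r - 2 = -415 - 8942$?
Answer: $-38417$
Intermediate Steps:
$r = -9355$ ($r = 2 - 9357 = -9355$)
$\left(r - 28651\right) - 411 = \left(-9355 - 28651\right) - 411 = -38006 - 411 = -38417$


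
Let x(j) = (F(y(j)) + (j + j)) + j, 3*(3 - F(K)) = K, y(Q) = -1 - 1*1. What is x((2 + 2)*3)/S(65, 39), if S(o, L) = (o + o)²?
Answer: 119/50700 ≈ 0.0023471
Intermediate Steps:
S(o, L) = 4*o² (S(o, L) = (2*o)² = 4*o²)
y(Q) = -2 (y(Q) = -1 - 1 = -2)
F(K) = 3 - K/3
x(j) = 11/3 + 3*j (x(j) = ((3 - ⅓*(-2)) + (j + j)) + j = ((3 + ⅔) + 2*j) + j = (11/3 + 2*j) + j = 11/3 + 3*j)
x((2 + 2)*3)/S(65, 39) = (11/3 + 3*((2 + 2)*3))/((4*65²)) = (11/3 + 3*(4*3))/((4*4225)) = (11/3 + 3*12)/16900 = (11/3 + 36)*(1/16900) = (119/3)*(1/16900) = 119/50700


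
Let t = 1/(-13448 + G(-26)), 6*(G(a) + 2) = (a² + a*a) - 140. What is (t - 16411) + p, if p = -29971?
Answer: -614468737/13248 ≈ -46382.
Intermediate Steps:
G(a) = -76/3 + a²/3 (G(a) = -2 + ((a² + a*a) - 140)/6 = -2 + ((a² + a²) - 140)/6 = -2 + (2*a² - 140)/6 = -2 + (-140 + 2*a²)/6 = -2 + (-70/3 + a²/3) = -76/3 + a²/3)
t = -1/13248 (t = 1/(-13448 + (-76/3 + (⅓)*(-26)²)) = 1/(-13448 + (-76/3 + (⅓)*676)) = 1/(-13448 + (-76/3 + 676/3)) = 1/(-13448 + 200) = 1/(-13248) = -1/13248 ≈ -7.5483e-5)
(t - 16411) + p = (-1/13248 - 16411) - 29971 = -217412929/13248 - 29971 = -614468737/13248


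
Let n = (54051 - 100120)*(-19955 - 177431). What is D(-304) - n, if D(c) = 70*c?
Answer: -9093396914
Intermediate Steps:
n = 9093375634 (n = -46069*(-197386) = 9093375634)
D(-304) - n = 70*(-304) - 1*9093375634 = -21280 - 9093375634 = -9093396914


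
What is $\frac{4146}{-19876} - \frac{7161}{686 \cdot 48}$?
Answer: $- \frac{3319661}{7791392} \approx -0.42607$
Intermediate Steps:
$\frac{4146}{-19876} - \frac{7161}{686 \cdot 48} = 4146 \left(- \frac{1}{19876}\right) - \frac{7161}{32928} = - \frac{2073}{9938} - \frac{341}{1568} = - \frac{3319661}{7791392}$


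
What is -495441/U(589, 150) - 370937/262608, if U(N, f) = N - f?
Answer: -130269611471/115284912 ≈ -1130.0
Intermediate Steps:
-495441/U(589, 150) - 370937/262608 = -495441/(589 - 1*150) - 370937/262608 = -495441/(589 - 150) - 370937*1/262608 = -495441/439 - 370937/262608 = -130269611471/115284912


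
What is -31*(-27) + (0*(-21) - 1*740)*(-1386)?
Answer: 1026477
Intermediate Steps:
-31*(-27) + (0*(-21) - 1*740)*(-1386) = 837 + (0 - 740)*(-1386) = 837 - 740*(-1386) = 837 + 1025640 = 1026477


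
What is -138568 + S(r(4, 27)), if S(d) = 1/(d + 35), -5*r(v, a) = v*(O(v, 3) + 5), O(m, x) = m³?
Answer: -13995373/101 ≈ -1.3857e+5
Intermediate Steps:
r(v, a) = -v*(5 + v³)/5 (r(v, a) = -v*(v³ + 5)/5 = -v*(5 + v³)/5)
S(d) = 1/(35 + d)
-138568 + S(r(4, 27)) = -138568 + 1/(35 + (-1*4 - ⅕*4⁴)) = -138568 + 1/(35 + (-4 - ⅕*256)) = -138568 + 1/(35 + (-4 - 256/5)) = -138568 + 1/(35 - 276/5) = -138568 + 1/(-101/5) = -138568 - 5/101 = -13995373/101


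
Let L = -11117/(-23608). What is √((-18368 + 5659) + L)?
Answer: I*√1770735480410/11804 ≈ 112.73*I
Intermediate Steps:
L = 11117/23608 (L = -11117*(-1/23608) = 11117/23608 ≈ 0.47090)
√((-18368 + 5659) + L) = √((-18368 + 5659) + 11117/23608) = √(-12709 + 11117/23608) = √(-300022955/23608) = I*√1770735480410/11804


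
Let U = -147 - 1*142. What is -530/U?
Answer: 530/289 ≈ 1.8339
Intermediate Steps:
U = -289 (U = -147 - 142 = -289)
-530/U = -530/(-289) = -530*(-1)/289 = -10*(-53/289) = 530/289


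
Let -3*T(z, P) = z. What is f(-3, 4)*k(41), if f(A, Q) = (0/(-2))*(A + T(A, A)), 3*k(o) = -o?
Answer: 0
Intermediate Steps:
T(z, P) = -z/3
k(o) = -o/3 (k(o) = (-o)/3 = -o/3)
f(A, Q) = 0 (f(A, Q) = (0/(-2))*(A - A/3) = (0*(-½))*(2*A/3) = 0*(2*A/3) = 0)
f(-3, 4)*k(41) = 0*(-⅓*41) = 0*(-41/3) = 0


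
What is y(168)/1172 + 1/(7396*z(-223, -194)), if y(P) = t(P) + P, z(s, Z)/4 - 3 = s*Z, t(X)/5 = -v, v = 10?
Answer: 37758577213/375025865680 ≈ 0.10068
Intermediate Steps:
t(X) = -50 (t(X) = 5*(-1*10) = 5*(-10) = -50)
z(s, Z) = 12 + 4*Z*s (z(s, Z) = 12 + 4*(s*Z) = 12 + 4*(Z*s) = 12 + 4*Z*s)
y(P) = -50 + P
y(168)/1172 + 1/(7396*z(-223, -194)) = (-50 + 168)/1172 + 1/(7396*(12 + 4*(-194)*(-223))) = 118*(1/1172) + 1/(7396*(12 + 173048)) = 59/586 + (1/7396)/173060 = 59/586 + (1/7396)*(1/173060) = 59/586 + 1/1279951760 = 37758577213/375025865680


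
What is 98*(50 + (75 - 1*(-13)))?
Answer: 13524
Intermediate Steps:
98*(50 + (75 - 1*(-13))) = 98*(50 + (75 + 13)) = 98*(50 + 88) = 98*138 = 13524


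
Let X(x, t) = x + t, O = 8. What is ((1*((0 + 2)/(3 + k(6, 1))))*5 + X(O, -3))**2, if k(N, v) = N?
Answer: 3025/81 ≈ 37.346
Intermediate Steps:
X(x, t) = t + x
((1*((0 + 2)/(3 + k(6, 1))))*5 + X(O, -3))**2 = ((1*((0 + 2)/(3 + 6)))*5 + (-3 + 8))**2 = ((1*(2/9))*5 + 5)**2 = ((2/9)*5 + 5)**2 = (10/9 + 5)**2 = (55/9)**2 = 3025/81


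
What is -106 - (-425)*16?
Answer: 6694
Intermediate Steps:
-106 - (-425)*16 = -106 - 85*(-80) = -106 + 6800 = 6694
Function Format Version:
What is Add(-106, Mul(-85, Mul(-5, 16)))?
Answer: 6694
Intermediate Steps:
Add(-106, Mul(-85, Mul(-5, 16))) = Add(-106, Mul(-85, -80)) = Add(-106, 6800) = 6694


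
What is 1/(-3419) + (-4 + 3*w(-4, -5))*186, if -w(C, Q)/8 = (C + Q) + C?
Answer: 195867671/3419 ≈ 57288.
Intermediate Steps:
w(C, Q) = -16*C - 8*Q (w(C, Q) = -8*((C + Q) + C) = -8*(Q + 2*C) = -16*C - 8*Q)
1/(-3419) + (-4 + 3*w(-4, -5))*186 = 1/(-3419) + (-4 + 3*(-16*(-4) - 8*(-5)))*186 = -1/3419 + (-4 + 3*(64 + 40))*186 = -1/3419 + (-4 + 3*104)*186 = -1/3419 + (-4 + 312)*186 = -1/3419 + 308*186 = -1/3419 + 57288 = 195867671/3419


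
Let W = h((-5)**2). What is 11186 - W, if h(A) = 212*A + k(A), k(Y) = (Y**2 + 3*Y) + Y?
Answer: 5161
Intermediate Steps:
k(Y) = Y**2 + 4*Y
h(A) = 212*A + A*(4 + A)
W = 6025 (W = (-5)**2*(216 + (-5)**2) = 25*(216 + 25) = 25*241 = 6025)
11186 - W = 11186 - 1*6025 = 11186 - 6025 = 5161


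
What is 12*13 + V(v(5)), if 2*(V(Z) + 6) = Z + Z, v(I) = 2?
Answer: 152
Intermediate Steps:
V(Z) = -6 + Z (V(Z) = -6 + (Z + Z)/2 = -6 + (2*Z)/2 = -6 + Z)
12*13 + V(v(5)) = 12*13 + (-6 + 2) = 156 - 4 = 152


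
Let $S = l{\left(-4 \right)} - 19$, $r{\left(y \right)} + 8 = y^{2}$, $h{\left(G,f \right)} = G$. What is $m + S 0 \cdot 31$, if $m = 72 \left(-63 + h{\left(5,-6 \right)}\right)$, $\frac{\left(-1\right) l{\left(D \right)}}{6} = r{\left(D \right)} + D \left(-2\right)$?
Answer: $-4176$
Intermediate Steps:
$r{\left(y \right)} = -8 + y^{2}$
$l{\left(D \right)} = 48 - 6 D^{2} + 12 D$ ($l{\left(D \right)} = - 6 \left(\left(-8 + D^{2}\right) + D \left(-2\right)\right) = - 6 \left(\left(-8 + D^{2}\right) - 2 D\right) = - 6 \left(-8 + D^{2} - 2 D\right) = 48 - 6 D^{2} + 12 D$)
$S = -115$ ($S = \left(48 - 6 \left(-4\right)^{2} + 12 \left(-4\right)\right) - 19 = \left(48 - 96 - 48\right) - 19 = -96 - 19 = -115$)
$m = -4176$ ($m = 72 \left(-63 + 5\right) = 72 \left(-58\right) = -4176$)
$m + S 0 \cdot 31 = -4176 + \left(-115\right) 0 \cdot 31 = -4176 + 0 \cdot 31 = -4176 + 0 = -4176$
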